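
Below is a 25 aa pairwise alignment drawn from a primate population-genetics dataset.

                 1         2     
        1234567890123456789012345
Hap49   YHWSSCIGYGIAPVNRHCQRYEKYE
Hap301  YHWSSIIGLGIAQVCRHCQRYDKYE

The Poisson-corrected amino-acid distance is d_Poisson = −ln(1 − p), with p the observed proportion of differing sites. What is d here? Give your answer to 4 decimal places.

The sequences differ at positions 6 (C/I), 9 (Y/L), 13 (P/Q), 15 (N/C), 22 (E/D).
p = 5/25 = 0.200000.
d = −ln(1 − 0.200000) = −ln(0.800000) = 0.2231.

0.2231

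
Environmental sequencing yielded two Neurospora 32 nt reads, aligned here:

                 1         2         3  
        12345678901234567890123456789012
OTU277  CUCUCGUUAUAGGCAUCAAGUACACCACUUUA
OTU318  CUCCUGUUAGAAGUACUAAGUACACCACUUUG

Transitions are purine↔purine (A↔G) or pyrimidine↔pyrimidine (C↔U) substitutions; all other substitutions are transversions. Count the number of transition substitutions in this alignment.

7

Mismatches occur at site 4 (U→C, transition), site 5 (C→U, transition), site 10 (U→G, transversion), site 12 (G→A, transition), site 14 (C→U, transition), site 16 (U→C, transition), site 17 (C→U, transition), site 32 (A→G, transition).
Of the 8 differences, 7 transitions and 1 transversion, so the answer is 7.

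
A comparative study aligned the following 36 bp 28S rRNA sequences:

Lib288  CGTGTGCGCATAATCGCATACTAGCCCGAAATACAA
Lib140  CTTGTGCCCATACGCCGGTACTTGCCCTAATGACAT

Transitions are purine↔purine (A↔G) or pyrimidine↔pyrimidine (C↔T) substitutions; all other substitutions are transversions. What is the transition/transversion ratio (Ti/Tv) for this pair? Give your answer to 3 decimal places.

Differing sites — 2:G/T (Tv); 8:G/C (Tv); 13:A/C (Tv); 14:T/G (Tv); 16:G/C (Tv); 17:C/G (Tv); 18:A/G (Ti); 23:A/T (Tv); 28:G/T (Tv); 31:A/T (Tv); 32:T/G (Tv); 36:A/T (Tv).
Of the 12 differences, 1 transition and 11 transversions, so Ti/Tv = 1/11 = 0.091.

0.091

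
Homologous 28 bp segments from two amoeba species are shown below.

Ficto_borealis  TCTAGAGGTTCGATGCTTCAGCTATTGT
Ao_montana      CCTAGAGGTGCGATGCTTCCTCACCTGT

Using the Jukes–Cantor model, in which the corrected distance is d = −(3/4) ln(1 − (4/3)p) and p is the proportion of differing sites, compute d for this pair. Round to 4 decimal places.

0.3041

Differing sites — 1:T/C; 10:T/G; 20:A/C; 21:G/T; 23:T/A; 24:A/C; 25:T/C.
p = 7/28 = 0.250000.
d = −0.75 · ln(1 − (4/3)·0.250000) = −0.75 · ln(0.666667) = −0.75 · (-0.405465) = 0.3041.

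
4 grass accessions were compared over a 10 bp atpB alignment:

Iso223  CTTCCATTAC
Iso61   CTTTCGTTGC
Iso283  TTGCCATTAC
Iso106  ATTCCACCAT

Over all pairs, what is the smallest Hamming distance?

2

Pairwise Hamming distances:
  Iso223 vs Iso61: 3
  Iso223 vs Iso283: 2
  Iso223 vs Iso106: 4
  Iso61 vs Iso283: 5
  Iso61 vs Iso106: 7
  Iso283 vs Iso106: 5
The smallest is 2, between Iso223 and Iso283.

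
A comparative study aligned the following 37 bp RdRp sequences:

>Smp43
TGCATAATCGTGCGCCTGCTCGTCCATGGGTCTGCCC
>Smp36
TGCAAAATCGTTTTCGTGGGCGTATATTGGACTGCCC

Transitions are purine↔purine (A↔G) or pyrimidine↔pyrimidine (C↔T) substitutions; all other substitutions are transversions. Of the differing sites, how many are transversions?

The sequences differ at positions 5 (T/A, transversion), 12 (G/T, transversion), 13 (C/T, transition), 14 (G/T, transversion), 16 (C/G, transversion), 19 (C/G, transversion), 20 (T/G, transversion), 24 (C/A, transversion), 25 (C/T, transition), 28 (G/T, transversion), 31 (T/A, transversion).
Of the 11 differences, 2 transitions and 9 transversions, so the answer is 9.

9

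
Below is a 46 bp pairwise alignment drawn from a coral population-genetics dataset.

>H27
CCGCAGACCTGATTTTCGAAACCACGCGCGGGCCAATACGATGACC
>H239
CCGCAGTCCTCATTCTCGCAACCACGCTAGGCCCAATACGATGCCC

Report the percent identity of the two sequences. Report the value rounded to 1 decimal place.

Differing sites — 7:A/T; 11:G/C; 15:T/C; 19:A/C; 28:G/T; 29:C/A; 32:G/C; 44:A/C.
38 of the 46 sites match, so the percent identity is 38/46 × 100 = 82.6%.

82.6%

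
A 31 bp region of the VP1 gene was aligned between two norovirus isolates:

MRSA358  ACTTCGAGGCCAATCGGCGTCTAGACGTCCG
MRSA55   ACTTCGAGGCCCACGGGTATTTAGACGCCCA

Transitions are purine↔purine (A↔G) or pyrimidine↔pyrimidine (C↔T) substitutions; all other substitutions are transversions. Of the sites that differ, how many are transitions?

Differing sites — 12:A/C (Tv); 14:T/C (Ti); 15:C/G (Tv); 18:C/T (Ti); 19:G/A (Ti); 21:C/T (Ti); 28:T/C (Ti); 31:G/A (Ti).
Of the 8 differences, 6 transitions and 2 transversions, so the answer is 6.

6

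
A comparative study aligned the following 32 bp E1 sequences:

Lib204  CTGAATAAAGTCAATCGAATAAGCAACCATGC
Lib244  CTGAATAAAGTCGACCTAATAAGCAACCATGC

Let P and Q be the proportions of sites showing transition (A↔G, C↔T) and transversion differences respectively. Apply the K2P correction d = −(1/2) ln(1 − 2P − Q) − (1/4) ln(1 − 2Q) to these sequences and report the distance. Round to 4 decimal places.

Mismatches occur at site 13 (A→G, transition), site 15 (T→C, transition), site 17 (G→T, transversion).
Of the 3 differences, 2 transitions and 1 transversion over 32 sites: P = 2/32 = 0.062500, Q = 1/32 = 0.031250.
d = −0.5·ln(0.843750) − 0.25·ln(0.937500) = −0.5·(-0.169899) − 0.25·(-0.064539) = 0.1011.

0.1011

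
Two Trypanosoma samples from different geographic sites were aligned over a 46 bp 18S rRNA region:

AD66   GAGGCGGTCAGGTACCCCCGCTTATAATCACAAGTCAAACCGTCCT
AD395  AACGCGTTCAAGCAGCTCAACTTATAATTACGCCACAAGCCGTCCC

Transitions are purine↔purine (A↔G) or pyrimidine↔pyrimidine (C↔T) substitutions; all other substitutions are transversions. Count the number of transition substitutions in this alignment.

9

The sequences differ at positions 1 (G/A, transition), 3 (G/C, transversion), 7 (G/T, transversion), 11 (G/A, transition), 13 (T/C, transition), 15 (C/G, transversion), 17 (C/T, transition), 19 (C/A, transversion), 20 (G/A, transition), 29 (C/T, transition), 32 (A/G, transition), 33 (A/C, transversion), 34 (G/C, transversion), 35 (T/A, transversion), 39 (A/G, transition), 46 (T/C, transition).
Of the 16 differences, 9 transitions and 7 transversions, so the answer is 9.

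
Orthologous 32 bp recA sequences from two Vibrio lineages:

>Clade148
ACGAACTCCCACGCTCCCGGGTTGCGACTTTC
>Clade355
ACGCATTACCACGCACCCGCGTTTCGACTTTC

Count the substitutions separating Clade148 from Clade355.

6

Mismatches occur at site 4 (A↔C), site 6 (C↔T), site 8 (C↔A), site 15 (T↔A), site 20 (G↔C), site 24 (G↔T).
That gives 6 mismatches out of 32 aligned sites, so the Hamming distance is 6.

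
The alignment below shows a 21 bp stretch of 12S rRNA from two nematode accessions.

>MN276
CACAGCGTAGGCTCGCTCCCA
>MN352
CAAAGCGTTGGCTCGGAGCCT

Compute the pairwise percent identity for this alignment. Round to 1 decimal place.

71.4%

Differing sites — 3:C/A; 9:A/T; 16:C/G; 17:T/A; 18:C/G; 21:A/T.
15 of the 21 sites match, so the percent identity is 15/21 × 100 = 71.4%.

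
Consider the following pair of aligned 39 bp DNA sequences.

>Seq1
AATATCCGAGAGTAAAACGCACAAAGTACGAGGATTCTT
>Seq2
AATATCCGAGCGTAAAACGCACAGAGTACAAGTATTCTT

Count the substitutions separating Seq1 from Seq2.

Differing sites — 11:A/C; 24:A/G; 30:G/A; 33:G/T.
That gives 4 mismatches out of 39 aligned sites, so the Hamming distance is 4.

4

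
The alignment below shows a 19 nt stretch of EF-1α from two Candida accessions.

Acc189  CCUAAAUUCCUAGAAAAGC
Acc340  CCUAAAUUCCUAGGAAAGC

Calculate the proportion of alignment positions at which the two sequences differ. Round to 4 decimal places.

A single mismatch occurs at site 14 (A/G).
There are 1 differences over 19 sites, so p = 1/19 = 0.0526.

0.0526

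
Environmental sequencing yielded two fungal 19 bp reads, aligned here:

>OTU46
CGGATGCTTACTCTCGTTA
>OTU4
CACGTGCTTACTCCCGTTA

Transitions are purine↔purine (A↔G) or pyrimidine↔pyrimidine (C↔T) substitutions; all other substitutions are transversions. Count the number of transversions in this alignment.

1

Differing sites — 2:G/A (Ti); 3:G/C (Tv); 4:A/G (Ti); 14:T/C (Ti).
Of the 4 differences, 3 transitions and 1 transversion, so the answer is 1.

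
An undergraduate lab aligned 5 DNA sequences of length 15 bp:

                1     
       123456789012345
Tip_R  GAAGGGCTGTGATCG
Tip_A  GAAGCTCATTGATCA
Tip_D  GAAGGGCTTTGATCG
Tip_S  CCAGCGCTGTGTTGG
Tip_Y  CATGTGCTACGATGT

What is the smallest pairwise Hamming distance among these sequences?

Pairwise Hamming distances:
  Tip_R vs Tip_A: 5
  Tip_R vs Tip_D: 1
  Tip_R vs Tip_S: 5
  Tip_R vs Tip_Y: 7
  Tip_A vs Tip_D: 4
  Tip_A vs Tip_S: 8
  Tip_A vs Tip_Y: 9
  Tip_D vs Tip_S: 6
  Tip_D vs Tip_Y: 7
  Tip_S vs Tip_Y: 7
The smallest is 1, between Tip_R and Tip_D.

1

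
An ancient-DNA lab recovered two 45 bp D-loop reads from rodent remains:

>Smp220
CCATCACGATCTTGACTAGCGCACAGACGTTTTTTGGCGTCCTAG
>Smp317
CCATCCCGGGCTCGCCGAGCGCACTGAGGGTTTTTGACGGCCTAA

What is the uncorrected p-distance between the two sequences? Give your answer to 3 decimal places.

0.267

Differing sites — 6:A/C; 9:A/G; 10:T/G; 13:T/C; 15:A/C; 17:T/G; 25:A/T; 28:C/G; 30:T/G; 37:G/A; 40:T/G; 45:G/A.
There are 12 differences over 45 sites, so p = 12/45 = 0.267.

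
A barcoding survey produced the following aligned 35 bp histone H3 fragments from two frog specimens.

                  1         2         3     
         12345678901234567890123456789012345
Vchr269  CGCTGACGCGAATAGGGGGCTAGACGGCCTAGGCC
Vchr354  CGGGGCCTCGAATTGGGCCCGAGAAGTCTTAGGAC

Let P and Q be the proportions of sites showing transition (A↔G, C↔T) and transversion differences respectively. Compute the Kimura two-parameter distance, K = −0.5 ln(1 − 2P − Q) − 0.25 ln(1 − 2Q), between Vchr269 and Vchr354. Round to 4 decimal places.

0.4798

Mismatches occur at site 3 (C/G, transversion), site 4 (T/G, transversion), site 6 (A/C, transversion), site 8 (G/T, transversion), site 14 (A/T, transversion), site 18 (G/C, transversion), site 19 (G/C, transversion), site 21 (T/G, transversion), site 25 (C/A, transversion), site 27 (G/T, transversion), site 29 (C/T, transition), site 34 (C/A, transversion).
Of the 12 differences, 1 transition and 11 transversions over 35 sites: P = 1/35 = 0.028571, Q = 11/35 = 0.314286.
d = −0.5·ln(0.628572) − 0.25·ln(0.371428) = −0.5·(-0.464305) − 0.25·(-0.990400) = 0.4798.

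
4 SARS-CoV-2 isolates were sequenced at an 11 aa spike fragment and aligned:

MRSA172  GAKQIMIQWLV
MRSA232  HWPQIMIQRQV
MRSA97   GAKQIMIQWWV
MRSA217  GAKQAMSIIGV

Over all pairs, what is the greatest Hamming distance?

Pairwise Hamming distances:
  MRSA172 vs MRSA232: 5
  MRSA172 vs MRSA97: 1
  MRSA172 vs MRSA217: 5
  MRSA232 vs MRSA97: 5
  MRSA232 vs MRSA217: 8
  MRSA97 vs MRSA217: 5
The largest is 8, between MRSA232 and MRSA217.

8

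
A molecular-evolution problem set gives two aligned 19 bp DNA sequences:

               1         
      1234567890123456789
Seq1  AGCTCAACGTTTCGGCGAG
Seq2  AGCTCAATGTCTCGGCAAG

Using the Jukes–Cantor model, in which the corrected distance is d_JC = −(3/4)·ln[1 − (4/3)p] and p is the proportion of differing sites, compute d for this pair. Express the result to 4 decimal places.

Differing sites — 8:C/T; 11:T/C; 17:G/A.
p = 3/19 = 0.157895.
d = −0.75 · ln(1 − (4/3)·0.157895) = −0.75 · ln(0.789473) = −0.75 · (-0.236390) = 0.1773.

0.1773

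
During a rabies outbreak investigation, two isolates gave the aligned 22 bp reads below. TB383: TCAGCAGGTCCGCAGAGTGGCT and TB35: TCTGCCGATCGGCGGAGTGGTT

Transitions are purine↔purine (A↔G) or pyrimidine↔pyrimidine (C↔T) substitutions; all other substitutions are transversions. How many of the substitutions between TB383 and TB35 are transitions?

3

Mismatches occur at site 3 (A→T, transversion), site 6 (A→C, transversion), site 8 (G→A, transition), site 11 (C→G, transversion), site 14 (A→G, transition), site 21 (C→T, transition).
Of the 6 differences, 3 transitions and 3 transversions, so the answer is 3.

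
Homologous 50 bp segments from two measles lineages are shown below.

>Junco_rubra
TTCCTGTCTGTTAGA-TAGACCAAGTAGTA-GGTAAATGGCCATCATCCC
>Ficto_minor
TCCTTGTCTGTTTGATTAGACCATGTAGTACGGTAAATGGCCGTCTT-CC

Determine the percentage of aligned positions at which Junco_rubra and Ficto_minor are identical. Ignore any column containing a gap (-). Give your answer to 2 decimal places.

87.23%

Excluding the 3 gap columns leaves 47 comparable sites.
Differing sites — 2:T/C; 4:C/T; 13:A/T; 24:A/T; 43:A/G; 46:A/T.
41 of the 47 comparable sites match, so the percent identity is 41/47 × 100 = 87.23%.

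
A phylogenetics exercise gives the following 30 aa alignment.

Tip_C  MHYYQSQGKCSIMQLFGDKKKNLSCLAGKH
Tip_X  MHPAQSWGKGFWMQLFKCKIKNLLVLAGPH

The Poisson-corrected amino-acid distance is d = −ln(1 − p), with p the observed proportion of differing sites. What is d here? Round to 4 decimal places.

Differing sites — 3:Y/P; 4:Y/A; 7:Q/W; 10:C/G; 11:S/F; 12:I/W; 17:G/K; 18:D/C; 20:K/I; 24:S/L; 25:C/V; 29:K/P.
p = 12/30 = 0.400000.
d = −ln(1 − 0.400000) = −ln(0.600000) = 0.5108.

0.5108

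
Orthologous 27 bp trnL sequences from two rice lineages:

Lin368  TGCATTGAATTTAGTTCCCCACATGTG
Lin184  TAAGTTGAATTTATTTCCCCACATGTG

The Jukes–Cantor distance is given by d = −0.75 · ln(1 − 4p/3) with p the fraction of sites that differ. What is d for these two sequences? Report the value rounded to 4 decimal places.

0.1650

Mismatches occur at site 2 (G↔A), site 3 (C↔A), site 4 (A↔G), site 14 (G↔T).
p = 4/27 = 0.148148.
d = −0.75 · ln(1 − (4/3)·0.148148) = −0.75 · ln(0.802469) = −0.75 · (-0.220062) = 0.1650.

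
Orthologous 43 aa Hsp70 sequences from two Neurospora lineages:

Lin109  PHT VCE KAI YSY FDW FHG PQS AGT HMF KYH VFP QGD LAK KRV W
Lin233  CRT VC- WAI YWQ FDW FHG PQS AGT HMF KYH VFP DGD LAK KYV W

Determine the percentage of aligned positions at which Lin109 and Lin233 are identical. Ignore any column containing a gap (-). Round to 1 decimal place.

83.3%

Excluding the 1 gap column leaves 42 comparable sites.
Differing sites — 1:P/C; 2:H/R; 7:K/W; 11:S/W; 12:Y/Q; 34:Q/D; 41:R/Y.
35 of the 42 comparable sites match, so the percent identity is 35/42 × 100 = 83.3%.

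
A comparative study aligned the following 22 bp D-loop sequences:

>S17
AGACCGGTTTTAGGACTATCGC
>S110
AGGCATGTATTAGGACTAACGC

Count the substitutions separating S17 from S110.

Mismatches occur at site 3 (A→G), site 5 (C→A), site 6 (G→T), site 9 (T→A), site 19 (T→A).
That gives 5 mismatches out of 22 aligned sites, so the Hamming distance is 5.

5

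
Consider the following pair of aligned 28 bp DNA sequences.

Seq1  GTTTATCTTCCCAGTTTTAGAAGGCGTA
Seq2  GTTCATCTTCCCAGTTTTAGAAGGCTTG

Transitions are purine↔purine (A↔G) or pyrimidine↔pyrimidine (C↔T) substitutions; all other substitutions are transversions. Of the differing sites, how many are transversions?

1

Mismatches occur at site 4 (T↔C, transition), site 26 (G↔T, transversion), site 28 (A↔G, transition).
Of the 3 differences, 2 transitions and 1 transversion, so the answer is 1.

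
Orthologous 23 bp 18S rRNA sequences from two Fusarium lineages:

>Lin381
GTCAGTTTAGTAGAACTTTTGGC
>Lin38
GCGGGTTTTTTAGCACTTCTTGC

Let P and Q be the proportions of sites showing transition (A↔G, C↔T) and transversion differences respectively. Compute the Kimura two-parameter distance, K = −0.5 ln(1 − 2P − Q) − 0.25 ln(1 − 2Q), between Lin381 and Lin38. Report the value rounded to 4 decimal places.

0.4679

The sequences differ at positions 2 (T/C, transition), 3 (C/G, transversion), 4 (A/G, transition), 9 (A/T, transversion), 10 (G/T, transversion), 14 (A/C, transversion), 19 (T/C, transition), 21 (G/T, transversion).
Of the 8 differences, 3 transitions and 5 transversions over 23 sites: P = 3/23 = 0.130435, Q = 5/23 = 0.217391.
d = −0.5·ln(0.521739) − 0.25·ln(0.565218) = −0.5·(-0.650588) − 0.25·(-0.570544) = 0.4679.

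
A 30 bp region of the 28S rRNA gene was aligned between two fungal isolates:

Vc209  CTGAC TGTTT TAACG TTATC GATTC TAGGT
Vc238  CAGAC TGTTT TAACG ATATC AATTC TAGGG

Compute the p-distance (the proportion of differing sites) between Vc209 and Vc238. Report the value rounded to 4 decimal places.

Differing sites — 2:T/A; 16:T/A; 21:G/A; 30:T/G.
There are 4 differences over 30 sites, so p = 4/30 = 0.1333.

0.1333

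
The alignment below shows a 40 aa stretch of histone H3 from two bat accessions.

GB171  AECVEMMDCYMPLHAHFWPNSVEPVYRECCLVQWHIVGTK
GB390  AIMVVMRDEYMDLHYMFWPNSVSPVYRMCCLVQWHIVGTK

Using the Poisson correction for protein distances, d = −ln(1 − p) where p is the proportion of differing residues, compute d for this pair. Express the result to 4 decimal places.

The sequences differ at positions 2 (E/I), 3 (C/M), 5 (E/V), 7 (M/R), 9 (C/E), 12 (P/D), 15 (A/Y), 16 (H/M), 23 (E/S), 28 (E/M).
p = 10/40 = 0.250000.
d = −ln(1 − 0.250000) = −ln(0.750000) = 0.2877.

0.2877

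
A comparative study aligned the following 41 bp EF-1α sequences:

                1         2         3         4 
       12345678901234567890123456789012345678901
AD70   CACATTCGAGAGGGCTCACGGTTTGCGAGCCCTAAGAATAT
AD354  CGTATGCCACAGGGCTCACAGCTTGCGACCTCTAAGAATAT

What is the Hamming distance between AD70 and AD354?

The sequences differ at positions 2 (A/G), 3 (C/T), 6 (T/G), 8 (G/C), 10 (G/C), 20 (G/A), 22 (T/C), 29 (G/C), 31 (C/T).
That gives 9 mismatches out of 41 aligned sites, so the Hamming distance is 9.

9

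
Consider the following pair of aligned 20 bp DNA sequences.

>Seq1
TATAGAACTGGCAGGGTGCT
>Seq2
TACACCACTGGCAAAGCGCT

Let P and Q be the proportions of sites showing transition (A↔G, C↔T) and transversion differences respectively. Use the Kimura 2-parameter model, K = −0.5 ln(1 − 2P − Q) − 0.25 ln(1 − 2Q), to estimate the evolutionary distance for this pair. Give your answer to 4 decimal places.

The sequences differ at positions 3 (T/C, transition), 5 (G/C, transversion), 6 (A/C, transversion), 14 (G/A, transition), 15 (G/A, transition), 17 (T/C, transition).
Of the 6 differences, 4 transitions and 2 transversions over 20 sites: P = 4/20 = 0.200000, Q = 2/20 = 0.100000.
d = −0.5·ln(0.500000) − 0.25·ln(0.800000) = −0.5·(-0.693147) − 0.25·(-0.223144) = 0.4024.

0.4024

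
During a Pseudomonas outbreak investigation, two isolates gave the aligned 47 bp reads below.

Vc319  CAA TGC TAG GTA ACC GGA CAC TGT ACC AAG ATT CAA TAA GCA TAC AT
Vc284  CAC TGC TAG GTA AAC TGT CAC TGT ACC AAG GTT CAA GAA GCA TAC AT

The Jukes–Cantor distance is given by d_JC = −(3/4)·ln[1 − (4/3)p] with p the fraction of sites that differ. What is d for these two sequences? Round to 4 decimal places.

0.1399

Differing sites — 3:A/C; 14:C/A; 16:G/T; 18:A/T; 31:A/G; 37:T/G.
p = 6/47 = 0.127660.
d = −0.75 · ln(1 − (4/3)·0.127660) = −0.75 · ln(0.829787) = −0.75 · (-0.186586) = 0.1399.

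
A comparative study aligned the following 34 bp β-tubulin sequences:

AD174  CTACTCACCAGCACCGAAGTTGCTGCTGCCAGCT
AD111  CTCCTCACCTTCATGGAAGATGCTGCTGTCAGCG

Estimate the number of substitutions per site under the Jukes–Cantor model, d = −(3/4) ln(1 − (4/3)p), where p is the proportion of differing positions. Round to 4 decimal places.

The sequences differ at positions 3 (A/C), 10 (A/T), 11 (G/T), 14 (C/T), 15 (C/G), 20 (T/A), 29 (C/T), 34 (T/G).
p = 8/34 = 0.235294.
d = −0.75 · ln(1 − (4/3)·0.235294) = −0.75 · ln(0.686275) = −0.75 · (-0.376477) = 0.2824.

0.2824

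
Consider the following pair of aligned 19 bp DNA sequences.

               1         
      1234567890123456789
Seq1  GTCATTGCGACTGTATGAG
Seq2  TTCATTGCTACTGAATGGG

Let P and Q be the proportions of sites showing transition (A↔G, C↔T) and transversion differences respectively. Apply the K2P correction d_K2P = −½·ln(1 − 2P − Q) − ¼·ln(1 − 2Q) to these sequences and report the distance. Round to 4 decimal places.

The sequences differ at positions 1 (G/T, transversion), 9 (G/T, transversion), 14 (T/A, transversion), 18 (A/G, transition).
Of the 4 differences, 1 transition and 3 transversions over 19 sites: P = 1/19 = 0.052632, Q = 3/19 = 0.157895.
d = −0.5·ln(0.736841) − 0.25·ln(0.684210) = −0.5·(-0.305383) − 0.25·(-0.379490) = 0.2476.

0.2476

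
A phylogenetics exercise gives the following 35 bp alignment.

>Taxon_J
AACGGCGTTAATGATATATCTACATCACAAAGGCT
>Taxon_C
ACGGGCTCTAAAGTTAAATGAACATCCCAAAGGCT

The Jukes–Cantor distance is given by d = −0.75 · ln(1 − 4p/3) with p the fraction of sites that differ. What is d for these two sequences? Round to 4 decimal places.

Differing sites — 2:A/C; 3:C/G; 7:G/T; 8:T/C; 12:T/A; 14:A/T; 17:T/A; 20:C/G; 21:T/A; 27:A/C.
p = 10/35 = 0.285714.
d = −0.75 · ln(1 − (4/3)·0.285714) = −0.75 · ln(0.619048) = −0.75 · (-0.479572) = 0.3597.

0.3597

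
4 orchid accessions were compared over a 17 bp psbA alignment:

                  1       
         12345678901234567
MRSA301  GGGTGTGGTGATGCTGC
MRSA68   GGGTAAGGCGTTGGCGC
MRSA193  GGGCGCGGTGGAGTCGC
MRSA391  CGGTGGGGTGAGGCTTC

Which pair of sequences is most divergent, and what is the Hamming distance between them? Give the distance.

Pairwise Hamming distances:
  MRSA301 vs MRSA68: 6
  MRSA301 vs MRSA193: 6
  MRSA301 vs MRSA391: 4
  MRSA68 vs MRSA193: 7
  MRSA68 vs MRSA391: 9
  MRSA193 vs MRSA391: 8
The largest is 9, between MRSA68 and MRSA391.

9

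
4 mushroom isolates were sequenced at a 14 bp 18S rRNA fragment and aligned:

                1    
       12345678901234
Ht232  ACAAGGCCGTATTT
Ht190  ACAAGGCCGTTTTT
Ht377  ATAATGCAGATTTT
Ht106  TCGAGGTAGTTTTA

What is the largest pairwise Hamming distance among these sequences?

7

Pairwise Hamming distances:
  Ht232 vs Ht190: 1
  Ht232 vs Ht377: 5
  Ht232 vs Ht106: 6
  Ht190 vs Ht377: 4
  Ht190 vs Ht106: 5
  Ht377 vs Ht106: 7
The largest is 7, between Ht377 and Ht106.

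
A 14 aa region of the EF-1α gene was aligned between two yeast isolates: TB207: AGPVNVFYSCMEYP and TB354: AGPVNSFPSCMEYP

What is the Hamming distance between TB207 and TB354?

2

Differing sites — 6:V/S; 8:Y/P.
That gives 2 mismatches out of 14 aligned sites, so the Hamming distance is 2.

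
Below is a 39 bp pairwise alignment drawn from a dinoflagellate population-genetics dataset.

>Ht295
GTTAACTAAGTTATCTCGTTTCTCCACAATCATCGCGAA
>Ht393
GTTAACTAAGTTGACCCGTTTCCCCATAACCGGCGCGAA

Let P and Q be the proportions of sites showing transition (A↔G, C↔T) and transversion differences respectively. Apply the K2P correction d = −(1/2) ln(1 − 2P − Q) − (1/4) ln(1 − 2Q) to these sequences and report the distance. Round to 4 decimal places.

0.2494

Mismatches occur at site 13 (A→G, transition), site 14 (T→A, transversion), site 16 (T→C, transition), site 23 (T→C, transition), site 27 (C→T, transition), site 30 (T→C, transition), site 32 (A→G, transition), site 33 (T→G, transversion).
Of the 8 differences, 6 transitions and 2 transversions over 39 sites: P = 6/39 = 0.153846, Q = 2/39 = 0.051282.
d = −0.5·ln(0.641026) − 0.25·ln(0.897436) = −0.5·(-0.444685) − 0.25·(-0.108213) = 0.2494.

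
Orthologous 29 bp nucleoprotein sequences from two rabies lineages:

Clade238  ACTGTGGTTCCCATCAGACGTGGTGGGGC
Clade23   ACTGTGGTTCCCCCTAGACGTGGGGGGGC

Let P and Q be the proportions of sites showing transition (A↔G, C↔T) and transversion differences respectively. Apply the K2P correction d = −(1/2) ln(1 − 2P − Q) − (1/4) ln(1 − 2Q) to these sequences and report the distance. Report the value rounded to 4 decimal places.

0.1530

Mismatches occur at site 13 (A→C, transversion), site 14 (T→C, transition), site 15 (C→T, transition), site 24 (T→G, transversion).
Of the 4 differences, 2 transitions and 2 transversions over 29 sites: P = 2/29 = 0.068966, Q = 2/29 = 0.068966.
d = −0.5·ln(0.793102) − 0.25·ln(0.862068) = −0.5·(-0.231803) − 0.25·(-0.148421) = 0.1530.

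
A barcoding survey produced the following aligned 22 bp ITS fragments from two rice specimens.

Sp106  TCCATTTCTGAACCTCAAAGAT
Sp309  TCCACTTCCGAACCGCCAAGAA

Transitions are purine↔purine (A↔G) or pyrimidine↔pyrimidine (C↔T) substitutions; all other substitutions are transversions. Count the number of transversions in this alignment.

The sequences differ at positions 5 (T/C, transition), 9 (T/C, transition), 15 (T/G, transversion), 17 (A/C, transversion), 22 (T/A, transversion).
Of the 5 differences, 2 transitions and 3 transversions, so the answer is 3.

3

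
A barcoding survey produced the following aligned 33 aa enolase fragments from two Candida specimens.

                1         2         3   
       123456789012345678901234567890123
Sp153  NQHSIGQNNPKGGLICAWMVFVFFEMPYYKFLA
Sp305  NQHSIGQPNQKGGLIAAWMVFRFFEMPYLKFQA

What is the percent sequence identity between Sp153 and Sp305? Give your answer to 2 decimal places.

Mismatches occur at site 8 (N/P), site 10 (P/Q), site 16 (C/A), site 22 (V/R), site 29 (Y/L), site 32 (L/Q).
27 of the 33 sites match, so the percent identity is 27/33 × 100 = 81.82%.

81.82%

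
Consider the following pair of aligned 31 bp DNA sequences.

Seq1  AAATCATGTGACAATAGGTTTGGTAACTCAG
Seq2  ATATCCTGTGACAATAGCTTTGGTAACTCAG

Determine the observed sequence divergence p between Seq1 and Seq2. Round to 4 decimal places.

The sequences differ at positions 2 (A/T), 6 (A/C), 18 (G/C).
There are 3 differences over 31 sites, so p = 3/31 = 0.0968.

0.0968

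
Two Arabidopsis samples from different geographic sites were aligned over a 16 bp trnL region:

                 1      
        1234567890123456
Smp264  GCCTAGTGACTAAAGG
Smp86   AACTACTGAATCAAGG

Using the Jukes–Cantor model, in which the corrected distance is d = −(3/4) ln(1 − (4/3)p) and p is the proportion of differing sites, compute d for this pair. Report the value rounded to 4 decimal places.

Differing sites — 1:G/A; 2:C/A; 6:G/C; 10:C/A; 12:A/C.
p = 5/16 = 0.312500.
d = −0.75 · ln(1 − (4/3)·0.312500) = −0.75 · ln(0.583333) = −0.75 · (-0.538997) = 0.4042.

0.4042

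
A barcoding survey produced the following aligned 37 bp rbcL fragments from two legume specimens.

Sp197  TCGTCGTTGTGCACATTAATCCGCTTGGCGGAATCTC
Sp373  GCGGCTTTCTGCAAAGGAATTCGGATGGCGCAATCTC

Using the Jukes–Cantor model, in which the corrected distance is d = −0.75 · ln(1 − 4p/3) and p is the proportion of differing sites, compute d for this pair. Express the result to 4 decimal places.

Mismatches occur at site 1 (T→G), site 4 (T→G), site 6 (G→T), site 9 (G→C), site 14 (C→A), site 16 (T→G), site 17 (T→G), site 21 (C→T), site 24 (C→G), site 25 (T→A), site 31 (G→C).
p = 11/37 = 0.297297.
d = −0.75 · ln(1 − (4/3)·0.297297) = −0.75 · ln(0.603604) = −0.75 · (-0.504837) = 0.3786.

0.3786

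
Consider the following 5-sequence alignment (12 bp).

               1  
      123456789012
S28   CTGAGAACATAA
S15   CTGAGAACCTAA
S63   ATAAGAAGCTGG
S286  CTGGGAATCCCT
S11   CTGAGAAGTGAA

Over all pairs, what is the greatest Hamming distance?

Pairwise Hamming distances:
  S28 vs S15: 1
  S28 vs S63: 6
  S28 vs S286: 6
  S28 vs S11: 3
  S15 vs S63: 5
  S15 vs S286: 5
  S15 vs S11: 3
  S63 vs S286: 7
  S63 vs S11: 6
  S286 vs S11: 6
The largest is 7, between S63 and S286.

7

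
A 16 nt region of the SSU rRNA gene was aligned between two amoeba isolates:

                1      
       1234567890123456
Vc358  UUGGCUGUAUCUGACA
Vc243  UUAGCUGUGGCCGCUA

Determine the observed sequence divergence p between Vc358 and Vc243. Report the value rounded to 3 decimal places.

0.375

The sequences differ at positions 3 (G/A), 9 (A/G), 10 (U/G), 12 (U/C), 14 (A/C), 15 (C/U).
There are 6 differences over 16 sites, so p = 6/16 = 0.375.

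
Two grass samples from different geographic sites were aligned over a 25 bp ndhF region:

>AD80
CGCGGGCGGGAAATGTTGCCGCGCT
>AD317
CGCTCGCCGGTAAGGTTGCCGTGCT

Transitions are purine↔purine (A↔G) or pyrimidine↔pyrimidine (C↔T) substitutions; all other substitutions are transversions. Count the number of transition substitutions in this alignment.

Differing sites — 4:G/T (Tv); 5:G/C (Tv); 8:G/C (Tv); 11:A/T (Tv); 14:T/G (Tv); 22:C/T (Ti).
Of the 6 differences, 1 transition and 5 transversions, so the answer is 1.

1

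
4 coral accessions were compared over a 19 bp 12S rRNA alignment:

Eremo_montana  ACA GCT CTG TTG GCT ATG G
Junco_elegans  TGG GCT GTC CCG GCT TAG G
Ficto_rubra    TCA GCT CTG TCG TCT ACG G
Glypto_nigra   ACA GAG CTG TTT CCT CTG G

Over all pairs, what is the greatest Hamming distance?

Pairwise Hamming distances:
  Eremo_montana vs Junco_elegans: 9
  Eremo_montana vs Ficto_rubra: 4
  Eremo_montana vs Glypto_nigra: 5
  Junco_elegans vs Ficto_rubra: 8
  Junco_elegans vs Glypto_nigra: 13
  Ficto_rubra vs Glypto_nigra: 8
The largest is 13, between Junco_elegans and Glypto_nigra.

13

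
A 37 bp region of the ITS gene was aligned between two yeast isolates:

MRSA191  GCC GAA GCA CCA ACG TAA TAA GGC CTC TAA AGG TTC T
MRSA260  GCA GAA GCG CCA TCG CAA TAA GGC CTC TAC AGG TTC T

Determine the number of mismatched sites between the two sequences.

Mismatches occur at site 3 (C/A), site 9 (A/G), site 13 (A/T), site 16 (T/C), site 30 (A/C).
That gives 5 mismatches out of 37 aligned sites, so the Hamming distance is 5.

5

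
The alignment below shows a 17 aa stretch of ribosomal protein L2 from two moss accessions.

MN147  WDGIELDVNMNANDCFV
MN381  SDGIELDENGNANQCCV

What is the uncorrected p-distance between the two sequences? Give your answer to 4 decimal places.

Mismatches occur at site 1 (W→S), site 8 (V→E), site 10 (M→G), site 14 (D→Q), site 16 (F→C).
There are 5 differences over 17 sites, so p = 5/17 = 0.2941.

0.2941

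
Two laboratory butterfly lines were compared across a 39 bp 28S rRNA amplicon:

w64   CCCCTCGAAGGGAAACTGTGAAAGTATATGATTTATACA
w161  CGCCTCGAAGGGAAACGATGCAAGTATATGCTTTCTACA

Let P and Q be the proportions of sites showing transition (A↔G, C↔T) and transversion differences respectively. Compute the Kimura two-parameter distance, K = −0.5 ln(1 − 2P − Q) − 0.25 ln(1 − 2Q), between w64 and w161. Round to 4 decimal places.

Mismatches occur at site 2 (C→G, transversion), site 17 (T→G, transversion), site 18 (G→A, transition), site 21 (A→C, transversion), site 31 (A→C, transversion), site 35 (A→C, transversion).
Of the 6 differences, 1 transition and 5 transversions over 39 sites: P = 1/39 = 0.025641, Q = 5/39 = 0.128205.
d = −0.5·ln(0.820513) − 0.25·ln(0.743590) = −0.5·(-0.197826) − 0.25·(-0.296265) = 0.1730.

0.1730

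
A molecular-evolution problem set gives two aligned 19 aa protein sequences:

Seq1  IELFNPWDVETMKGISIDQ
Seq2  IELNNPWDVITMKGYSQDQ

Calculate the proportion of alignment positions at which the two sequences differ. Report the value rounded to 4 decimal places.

0.2105

Mismatches occur at site 4 (F/N), site 10 (E/I), site 15 (I/Y), site 17 (I/Q).
There are 4 differences over 19 sites, so p = 4/19 = 0.2105.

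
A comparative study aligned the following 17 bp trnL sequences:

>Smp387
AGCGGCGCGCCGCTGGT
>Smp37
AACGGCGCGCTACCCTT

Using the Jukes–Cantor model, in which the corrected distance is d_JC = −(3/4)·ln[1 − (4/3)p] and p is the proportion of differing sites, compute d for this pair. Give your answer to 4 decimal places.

0.4770

The sequences differ at positions 2 (G/A), 11 (C/T), 12 (G/A), 14 (T/C), 15 (G/C), 16 (G/T).
p = 6/17 = 0.352941.
d = −0.75 · ln(1 − (4/3)·0.352941) = −0.75 · ln(0.529412) = −0.75 · (-0.635988) = 0.4770.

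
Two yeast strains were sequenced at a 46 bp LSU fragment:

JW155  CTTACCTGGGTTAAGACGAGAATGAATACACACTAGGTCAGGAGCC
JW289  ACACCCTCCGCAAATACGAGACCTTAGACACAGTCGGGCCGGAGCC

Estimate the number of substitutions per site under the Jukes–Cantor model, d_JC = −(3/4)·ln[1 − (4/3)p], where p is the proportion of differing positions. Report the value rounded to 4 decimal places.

Differing sites — 1:C/A; 2:T/C; 3:T/A; 4:A/C; 8:G/C; 9:G/C; 11:T/C; 12:T/A; 15:G/T; 22:A/C; 23:T/C; 24:G/T; 25:A/T; 27:T/G; 33:C/G; 35:A/C; 38:T/G; 40:A/C.
p = 18/46 = 0.391304.
d = −0.75 · ln(1 − (4/3)·0.391304) = −0.75 · ln(0.478261) = −0.75 · (-0.737599) = 0.5532.

0.5532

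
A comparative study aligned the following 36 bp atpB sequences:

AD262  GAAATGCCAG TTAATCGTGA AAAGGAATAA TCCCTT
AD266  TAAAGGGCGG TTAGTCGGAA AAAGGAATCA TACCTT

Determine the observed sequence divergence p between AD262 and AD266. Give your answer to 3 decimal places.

0.250

The sequences differ at positions 1 (G/T), 5 (T/G), 7 (C/G), 9 (A/G), 14 (A/G), 18 (T/G), 19 (G/A), 29 (A/C), 32 (C/A).
There are 9 differences over 36 sites, so p = 9/36 = 0.250.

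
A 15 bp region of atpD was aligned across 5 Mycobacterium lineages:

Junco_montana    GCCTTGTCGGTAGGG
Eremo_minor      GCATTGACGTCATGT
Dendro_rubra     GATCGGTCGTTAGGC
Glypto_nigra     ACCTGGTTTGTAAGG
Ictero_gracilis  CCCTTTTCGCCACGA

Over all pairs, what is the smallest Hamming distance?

5

Pairwise Hamming distances:
  Junco_montana vs Eremo_minor: 6
  Junco_montana vs Dendro_rubra: 6
  Junco_montana vs Glypto_nigra: 5
  Junco_montana vs Ictero_gracilis: 6
  Eremo_minor vs Dendro_rubra: 8
  Eremo_minor vs Glypto_nigra: 10
  Eremo_minor vs Ictero_gracilis: 7
  Dendro_rubra vs Glypto_nigra: 9
  Dendro_rubra vs Ictero_gracilis: 10
  Glypto_nigra vs Ictero_gracilis: 9
The smallest is 5, between Junco_montana and Glypto_nigra.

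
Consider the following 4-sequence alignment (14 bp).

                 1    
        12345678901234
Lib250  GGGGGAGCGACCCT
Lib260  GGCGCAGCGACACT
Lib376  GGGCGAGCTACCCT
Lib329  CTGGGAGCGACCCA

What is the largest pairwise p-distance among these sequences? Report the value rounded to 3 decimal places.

Pairwise Hamming distances:
  Lib250 vs Lib260: 3
  Lib250 vs Lib376: 2
  Lib250 vs Lib329: 3
  Lib260 vs Lib376: 5
  Lib260 vs Lib329: 6
  Lib376 vs Lib329: 5
The largest is 6 mismatches, between Lib260 and Lib329; p = 6/14 = 0.429.

0.429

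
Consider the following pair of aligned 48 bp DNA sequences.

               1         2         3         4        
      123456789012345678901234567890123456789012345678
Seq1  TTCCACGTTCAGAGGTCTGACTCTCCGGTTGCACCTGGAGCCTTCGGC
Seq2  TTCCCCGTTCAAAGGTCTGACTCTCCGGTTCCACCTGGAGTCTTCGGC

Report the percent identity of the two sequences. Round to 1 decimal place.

91.7%

Mismatches occur at site 5 (A/C), site 12 (G/A), site 31 (G/C), site 41 (C/T).
44 of the 48 sites match, so the percent identity is 44/48 × 100 = 91.7%.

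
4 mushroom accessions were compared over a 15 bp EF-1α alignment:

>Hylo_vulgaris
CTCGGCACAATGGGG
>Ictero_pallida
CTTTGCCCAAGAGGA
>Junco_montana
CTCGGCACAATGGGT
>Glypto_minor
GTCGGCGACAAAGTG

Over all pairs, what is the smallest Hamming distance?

Pairwise Hamming distances:
  Hylo_vulgaris vs Ictero_pallida: 6
  Hylo_vulgaris vs Junco_montana: 1
  Hylo_vulgaris vs Glypto_minor: 7
  Ictero_pallida vs Junco_montana: 6
  Ictero_pallida vs Glypto_minor: 9
  Junco_montana vs Glypto_minor: 8
The smallest is 1, between Hylo_vulgaris and Junco_montana.

1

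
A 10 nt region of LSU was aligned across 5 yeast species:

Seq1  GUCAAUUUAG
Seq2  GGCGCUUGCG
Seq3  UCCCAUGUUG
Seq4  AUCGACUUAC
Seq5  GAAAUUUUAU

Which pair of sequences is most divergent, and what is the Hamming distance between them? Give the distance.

Pairwise Hamming distances:
  Seq1 vs Seq2: 5
  Seq1 vs Seq3: 5
  Seq1 vs Seq4: 4
  Seq1 vs Seq5: 4
  Seq2 vs Seq3: 7
  Seq2 vs Seq4: 7
  Seq2 vs Seq5: 7
  Seq3 vs Seq4: 7
  Seq3 vs Seq5: 8
  Seq4 vs Seq5: 7
The largest is 8, between Seq3 and Seq5.

8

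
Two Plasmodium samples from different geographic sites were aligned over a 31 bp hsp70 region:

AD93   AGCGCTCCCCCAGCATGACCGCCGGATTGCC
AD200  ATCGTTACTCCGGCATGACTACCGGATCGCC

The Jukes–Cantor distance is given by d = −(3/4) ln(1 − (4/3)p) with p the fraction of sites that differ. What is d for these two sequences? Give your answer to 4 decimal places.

0.3163

Differing sites — 2:G/T; 5:C/T; 7:C/A; 9:C/T; 12:A/G; 20:C/T; 21:G/A; 28:T/C.
p = 8/31 = 0.258065.
d = −0.75 · ln(1 − (4/3)·0.258065) = −0.75 · ln(0.655913) = −0.75 · (-0.421727) = 0.3163.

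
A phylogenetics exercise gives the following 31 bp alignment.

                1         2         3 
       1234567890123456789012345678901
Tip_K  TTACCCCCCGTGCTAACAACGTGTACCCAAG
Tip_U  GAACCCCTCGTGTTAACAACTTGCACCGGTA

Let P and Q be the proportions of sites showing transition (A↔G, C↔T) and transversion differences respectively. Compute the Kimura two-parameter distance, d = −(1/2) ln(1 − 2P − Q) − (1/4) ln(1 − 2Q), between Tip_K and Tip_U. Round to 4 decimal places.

0.4281

Mismatches occur at site 1 (T↔G, transversion), site 2 (T↔A, transversion), site 8 (C↔T, transition), site 13 (C↔T, transition), site 21 (G↔T, transversion), site 24 (T↔C, transition), site 28 (C↔G, transversion), site 29 (A↔G, transition), site 30 (A↔T, transversion), site 31 (G↔A, transition).
Of the 10 differences, 5 transitions and 5 transversions over 31 sites: P = 5/31 = 0.161290, Q = 5/31 = 0.161290.
d = −0.5·ln(0.516130) − 0.25·ln(0.677420) = −0.5·(-0.661397) − 0.25·(-0.389464) = 0.4281.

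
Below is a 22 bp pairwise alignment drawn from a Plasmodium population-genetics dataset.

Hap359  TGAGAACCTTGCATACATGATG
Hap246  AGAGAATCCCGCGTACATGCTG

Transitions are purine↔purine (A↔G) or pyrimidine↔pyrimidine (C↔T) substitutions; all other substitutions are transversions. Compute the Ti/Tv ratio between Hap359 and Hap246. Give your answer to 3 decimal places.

The sequences differ at positions 1 (T/A, transversion), 7 (C/T, transition), 9 (T/C, transition), 10 (T/C, transition), 13 (A/G, transition), 20 (A/C, transversion).
Of the 6 differences, 4 transitions and 2 transversions, so Ti/Tv = 4/2 = 2.000.

2.000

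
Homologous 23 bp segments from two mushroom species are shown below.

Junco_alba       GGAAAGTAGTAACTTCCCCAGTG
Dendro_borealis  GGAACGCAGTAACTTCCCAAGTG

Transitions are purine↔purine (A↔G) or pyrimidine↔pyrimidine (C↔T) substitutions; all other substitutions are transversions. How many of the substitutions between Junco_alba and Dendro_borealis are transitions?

1

Differing sites — 5:A/C (Tv); 7:T/C (Ti); 19:C/A (Tv).
Of the 3 differences, 1 transition and 2 transversions, so the answer is 1.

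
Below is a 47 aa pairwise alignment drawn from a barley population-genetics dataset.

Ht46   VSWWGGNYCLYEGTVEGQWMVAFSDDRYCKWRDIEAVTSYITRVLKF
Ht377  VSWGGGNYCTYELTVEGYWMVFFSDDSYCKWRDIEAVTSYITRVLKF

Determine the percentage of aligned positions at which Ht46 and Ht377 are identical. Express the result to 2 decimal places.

The sequences differ at positions 4 (W/G), 10 (L/T), 13 (G/L), 18 (Q/Y), 22 (A/F), 27 (R/S).
41 of the 47 sites match, so the percent identity is 41/47 × 100 = 87.23%.

87.23%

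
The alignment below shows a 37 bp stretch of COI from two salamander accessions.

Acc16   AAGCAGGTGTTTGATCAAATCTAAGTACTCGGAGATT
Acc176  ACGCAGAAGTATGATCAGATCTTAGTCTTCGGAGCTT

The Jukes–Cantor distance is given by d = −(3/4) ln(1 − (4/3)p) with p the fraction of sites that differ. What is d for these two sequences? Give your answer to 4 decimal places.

0.2940

Differing sites — 2:A/C; 7:G/A; 8:T/A; 11:T/A; 18:A/G; 23:A/T; 27:A/C; 28:C/T; 35:A/C.
p = 9/37 = 0.243243.
d = −0.75 · ln(1 − (4/3)·0.243243) = −0.75 · ln(0.675676) = −0.75 · (-0.392042) = 0.2940.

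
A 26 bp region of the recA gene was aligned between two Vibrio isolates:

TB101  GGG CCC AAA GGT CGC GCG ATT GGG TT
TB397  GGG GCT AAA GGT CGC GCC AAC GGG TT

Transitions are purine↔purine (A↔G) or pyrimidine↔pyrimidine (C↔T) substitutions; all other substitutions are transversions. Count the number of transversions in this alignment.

3

Mismatches occur at site 4 (C→G, transversion), site 6 (C→T, transition), site 18 (G→C, transversion), site 20 (T→A, transversion), site 21 (T→C, transition).
Of the 5 differences, 2 transitions and 3 transversions, so the answer is 3.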